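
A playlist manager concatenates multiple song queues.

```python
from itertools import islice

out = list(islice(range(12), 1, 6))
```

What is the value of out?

Step 1: islice(range(12), 1, 6) takes elements at indices [1, 6).
Step 2: Elements: [1, 2, 3, 4, 5].
Therefore out = [1, 2, 3, 4, 5].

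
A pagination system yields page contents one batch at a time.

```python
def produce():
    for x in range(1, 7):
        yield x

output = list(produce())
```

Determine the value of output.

Step 1: The generator yields each value from range(1, 7).
Step 2: list() consumes all yields: [1, 2, 3, 4, 5, 6].
Therefore output = [1, 2, 3, 4, 5, 6].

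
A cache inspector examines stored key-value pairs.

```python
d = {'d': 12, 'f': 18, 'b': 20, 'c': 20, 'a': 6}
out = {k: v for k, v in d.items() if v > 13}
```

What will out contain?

Step 1: Filter items where value > 13:
  'd': 12 <= 13: removed
  'f': 18 > 13: kept
  'b': 20 > 13: kept
  'c': 20 > 13: kept
  'a': 6 <= 13: removed
Therefore out = {'f': 18, 'b': 20, 'c': 20}.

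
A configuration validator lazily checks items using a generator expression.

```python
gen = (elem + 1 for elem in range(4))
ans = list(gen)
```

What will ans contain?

Step 1: For each elem in range(4), compute elem+1:
  elem=0: 0+1 = 1
  elem=1: 1+1 = 2
  elem=2: 2+1 = 3
  elem=3: 3+1 = 4
Therefore ans = [1, 2, 3, 4].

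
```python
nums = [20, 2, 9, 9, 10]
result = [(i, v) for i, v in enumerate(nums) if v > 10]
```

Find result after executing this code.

Step 1: Filter enumerate([20, 2, 9, 9, 10]) keeping v > 10:
  (0, 20): 20 > 10, included
  (1, 2): 2 <= 10, excluded
  (2, 9): 9 <= 10, excluded
  (3, 9): 9 <= 10, excluded
  (4, 10): 10 <= 10, excluded
Therefore result = [(0, 20)].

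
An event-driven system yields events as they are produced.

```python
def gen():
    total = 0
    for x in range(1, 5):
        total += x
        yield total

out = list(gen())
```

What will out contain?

Step 1: Generator accumulates running sum:
  x=1: total = 1, yield 1
  x=2: total = 3, yield 3
  x=3: total = 6, yield 6
  x=4: total = 10, yield 10
Therefore out = [1, 3, 6, 10].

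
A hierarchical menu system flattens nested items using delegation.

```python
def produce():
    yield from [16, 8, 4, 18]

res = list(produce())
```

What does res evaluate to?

Step 1: yield from delegates to the iterable, yielding each element.
Step 2: Collected values: [16, 8, 4, 18].
Therefore res = [16, 8, 4, 18].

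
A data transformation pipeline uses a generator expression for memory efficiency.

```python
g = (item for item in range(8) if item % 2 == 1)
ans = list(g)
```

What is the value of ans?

Step 1: Filter range(8) keeping only odd values:
  item=0: even, excluded
  item=1: odd, included
  item=2: even, excluded
  item=3: odd, included
  item=4: even, excluded
  item=5: odd, included
  item=6: even, excluded
  item=7: odd, included
Therefore ans = [1, 3, 5, 7].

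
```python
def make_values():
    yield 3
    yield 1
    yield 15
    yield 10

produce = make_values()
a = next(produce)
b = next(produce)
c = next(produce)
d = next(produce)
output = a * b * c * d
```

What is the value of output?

Step 1: Create generator and consume all values:
  a = next(produce) = 3
  b = next(produce) = 1
  c = next(produce) = 15
  d = next(produce) = 10
Step 2: output = 3 * 1 * 15 * 10 = 450.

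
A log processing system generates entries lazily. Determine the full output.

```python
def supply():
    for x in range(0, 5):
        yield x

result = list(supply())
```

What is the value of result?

Step 1: The generator yields each value from range(0, 5).
Step 2: list() consumes all yields: [0, 1, 2, 3, 4].
Therefore result = [0, 1, 2, 3, 4].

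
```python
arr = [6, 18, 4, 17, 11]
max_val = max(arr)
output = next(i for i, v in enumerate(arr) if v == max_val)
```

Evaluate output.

Step 1: max([6, 18, 4, 17, 11]) = 18.
Step 2: Find first index where value == 18:
  Index 0: 6 != 18
  Index 1: 18 == 18, found!
Therefore output = 1.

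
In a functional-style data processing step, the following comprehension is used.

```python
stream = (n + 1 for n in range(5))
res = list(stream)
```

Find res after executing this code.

Step 1: For each n in range(5), compute n+1:
  n=0: 0+1 = 1
  n=1: 1+1 = 2
  n=2: 2+1 = 3
  n=3: 3+1 = 4
  n=4: 4+1 = 5
Therefore res = [1, 2, 3, 4, 5].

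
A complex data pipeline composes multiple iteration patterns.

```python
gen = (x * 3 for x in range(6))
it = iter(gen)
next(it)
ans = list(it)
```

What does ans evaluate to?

Step 1: Generator produces [0, 3, 6, 9, 12, 15].
Step 2: next(it) consumes first element (0).
Step 3: list(it) collects remaining: [3, 6, 9, 12, 15].
Therefore ans = [3, 6, 9, 12, 15].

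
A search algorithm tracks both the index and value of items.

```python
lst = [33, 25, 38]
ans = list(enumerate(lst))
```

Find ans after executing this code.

Step 1: enumerate pairs each element with its index:
  (0, 33)
  (1, 25)
  (2, 38)
Therefore ans = [(0, 33), (1, 25), (2, 38)].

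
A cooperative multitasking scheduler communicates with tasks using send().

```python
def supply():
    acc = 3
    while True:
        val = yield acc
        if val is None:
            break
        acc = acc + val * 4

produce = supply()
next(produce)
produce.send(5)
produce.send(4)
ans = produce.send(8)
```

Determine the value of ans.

Step 1: next() -> yield acc=3.
Step 2: send(5) -> val=5, acc = 3 + 5*4 = 23, yield 23.
Step 3: send(4) -> val=4, acc = 23 + 4*4 = 39, yield 39.
Step 4: send(8) -> val=8, acc = 39 + 8*4 = 71, yield 71.
Therefore ans = 71.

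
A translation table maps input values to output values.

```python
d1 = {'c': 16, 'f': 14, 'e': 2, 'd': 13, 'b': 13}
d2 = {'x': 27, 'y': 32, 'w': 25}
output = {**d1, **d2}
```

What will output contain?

Step 1: Merge d1 and d2 (d2 values override on key conflicts).
Step 2: d1 has keys ['c', 'f', 'e', 'd', 'b'], d2 has keys ['x', 'y', 'w'].
Therefore output = {'c': 16, 'f': 14, 'e': 2, 'd': 13, 'b': 13, 'x': 27, 'y': 32, 'w': 25}.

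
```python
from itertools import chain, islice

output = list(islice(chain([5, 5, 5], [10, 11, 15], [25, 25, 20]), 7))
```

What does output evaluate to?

Step 1: chain([5, 5, 5], [10, 11, 15], [25, 25, 20]) = [5, 5, 5, 10, 11, 15, 25, 25, 20].
Step 2: islice takes first 7 elements: [5, 5, 5, 10, 11, 15, 25].
Therefore output = [5, 5, 5, 10, 11, 15, 25].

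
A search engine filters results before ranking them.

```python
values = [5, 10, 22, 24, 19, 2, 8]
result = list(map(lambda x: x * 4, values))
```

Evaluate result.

Step 1: Apply lambda x: x * 4 to each element:
  5 -> 20
  10 -> 40
  22 -> 88
  24 -> 96
  19 -> 76
  2 -> 8
  8 -> 32
Therefore result = [20, 40, 88, 96, 76, 8, 32].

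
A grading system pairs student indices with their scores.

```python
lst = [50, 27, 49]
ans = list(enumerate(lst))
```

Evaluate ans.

Step 1: enumerate pairs each element with its index:
  (0, 50)
  (1, 27)
  (2, 49)
Therefore ans = [(0, 50), (1, 27), (2, 49)].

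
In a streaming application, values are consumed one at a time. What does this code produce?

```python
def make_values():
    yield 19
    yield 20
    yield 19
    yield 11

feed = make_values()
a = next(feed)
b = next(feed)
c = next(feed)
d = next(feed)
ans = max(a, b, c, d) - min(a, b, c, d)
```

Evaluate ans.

Step 1: Create generator and consume all values:
  a = next(feed) = 19
  b = next(feed) = 20
  c = next(feed) = 19
  d = next(feed) = 11
Step 2: max = 20, min = 11, ans = 20 - 11 = 9.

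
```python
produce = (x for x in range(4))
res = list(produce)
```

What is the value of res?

Step 1: Generator expression iterates range(4): [0, 1, 2, 3].
Step 2: list() collects all values.
Therefore res = [0, 1, 2, 3].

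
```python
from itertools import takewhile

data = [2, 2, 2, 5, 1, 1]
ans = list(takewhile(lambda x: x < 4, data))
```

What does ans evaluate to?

Step 1: takewhile stops at first element >= 4:
  2 < 4: take
  2 < 4: take
  2 < 4: take
  5 >= 4: stop
Therefore ans = [2, 2, 2].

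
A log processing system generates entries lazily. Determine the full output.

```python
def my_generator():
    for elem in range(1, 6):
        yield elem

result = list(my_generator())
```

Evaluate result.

Step 1: The generator yields each value from range(1, 6).
Step 2: list() consumes all yields: [1, 2, 3, 4, 5].
Therefore result = [1, 2, 3, 4, 5].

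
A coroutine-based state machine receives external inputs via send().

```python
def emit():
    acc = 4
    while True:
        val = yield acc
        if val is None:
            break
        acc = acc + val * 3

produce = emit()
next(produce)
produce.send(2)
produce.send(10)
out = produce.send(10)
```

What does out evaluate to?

Step 1: next() -> yield acc=4.
Step 2: send(2) -> val=2, acc = 4 + 2*3 = 10, yield 10.
Step 3: send(10) -> val=10, acc = 10 + 10*3 = 40, yield 40.
Step 4: send(10) -> val=10, acc = 40 + 10*3 = 70, yield 70.
Therefore out = 70.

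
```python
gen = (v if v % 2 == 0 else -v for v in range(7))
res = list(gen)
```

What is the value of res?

Step 1: For each v in range(7), yield v if even, else -v:
  v=0: even, yield 0
  v=1: odd, yield -1
  v=2: even, yield 2
  v=3: odd, yield -3
  v=4: even, yield 4
  v=5: odd, yield -5
  v=6: even, yield 6
Therefore res = [0, -1, 2, -3, 4, -5, 6].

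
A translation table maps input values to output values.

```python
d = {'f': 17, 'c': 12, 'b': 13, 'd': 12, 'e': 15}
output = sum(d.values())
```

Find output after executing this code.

Step 1: d.values() = [17, 12, 13, 12, 15].
Step 2: sum = 69.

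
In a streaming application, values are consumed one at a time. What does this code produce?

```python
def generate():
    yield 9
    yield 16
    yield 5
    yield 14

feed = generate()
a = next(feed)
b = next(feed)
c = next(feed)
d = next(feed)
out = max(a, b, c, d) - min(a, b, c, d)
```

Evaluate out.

Step 1: Create generator and consume all values:
  a = next(feed) = 9
  b = next(feed) = 16
  c = next(feed) = 5
  d = next(feed) = 14
Step 2: max = 16, min = 5, out = 16 - 5 = 11.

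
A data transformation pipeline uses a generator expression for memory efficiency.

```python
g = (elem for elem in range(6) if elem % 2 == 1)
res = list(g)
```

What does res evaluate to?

Step 1: Filter range(6) keeping only odd values:
  elem=0: even, excluded
  elem=1: odd, included
  elem=2: even, excluded
  elem=3: odd, included
  elem=4: even, excluded
  elem=5: odd, included
Therefore res = [1, 3, 5].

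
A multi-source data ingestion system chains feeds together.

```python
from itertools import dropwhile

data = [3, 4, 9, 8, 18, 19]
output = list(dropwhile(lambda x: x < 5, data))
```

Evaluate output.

Step 1: dropwhile drops elements while < 5:
  3 < 5: dropped
  4 < 5: dropped
  9: kept (dropping stopped)
Step 2: Remaining elements kept regardless of condition.
Therefore output = [9, 8, 18, 19].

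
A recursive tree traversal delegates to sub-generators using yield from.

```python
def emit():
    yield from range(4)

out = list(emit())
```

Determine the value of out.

Step 1: yield from delegates to the iterable, yielding each element.
Step 2: Collected values: [0, 1, 2, 3].
Therefore out = [0, 1, 2, 3].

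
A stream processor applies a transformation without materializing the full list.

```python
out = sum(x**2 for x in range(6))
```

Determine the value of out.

Step 1: Compute x**2 for each x in range(6):
  x=0: 0**2 = 0
  x=1: 1**2 = 1
  x=2: 2**2 = 4
  x=3: 3**2 = 9
  x=4: 4**2 = 16
  x=5: 5**2 = 25
Step 2: sum = 0 + 1 + 4 + 9 + 16 + 25 = 55.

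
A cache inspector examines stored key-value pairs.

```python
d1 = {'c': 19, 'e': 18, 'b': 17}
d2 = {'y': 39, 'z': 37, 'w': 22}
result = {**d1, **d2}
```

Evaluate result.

Step 1: Merge d1 and d2 (d2 values override on key conflicts).
Step 2: d1 has keys ['c', 'e', 'b'], d2 has keys ['y', 'z', 'w'].
Therefore result = {'c': 19, 'e': 18, 'b': 17, 'y': 39, 'z': 37, 'w': 22}.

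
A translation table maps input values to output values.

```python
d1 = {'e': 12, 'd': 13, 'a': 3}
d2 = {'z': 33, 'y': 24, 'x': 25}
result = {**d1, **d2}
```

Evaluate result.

Step 1: Merge d1 and d2 (d2 values override on key conflicts).
Step 2: d1 has keys ['e', 'd', 'a'], d2 has keys ['z', 'y', 'x'].
Therefore result = {'e': 12, 'd': 13, 'a': 3, 'z': 33, 'y': 24, 'x': 25}.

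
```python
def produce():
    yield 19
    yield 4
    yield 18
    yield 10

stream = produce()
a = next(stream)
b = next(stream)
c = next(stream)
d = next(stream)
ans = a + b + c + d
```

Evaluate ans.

Step 1: Create generator and consume all values:
  a = next(stream) = 19
  b = next(stream) = 4
  c = next(stream) = 18
  d = next(stream) = 10
Step 2: ans = 19 + 4 + 18 + 10 = 51.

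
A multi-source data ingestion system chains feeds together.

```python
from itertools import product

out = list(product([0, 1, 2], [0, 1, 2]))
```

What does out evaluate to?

Step 1: product([0, 1, 2], [0, 1, 2]) gives all pairs:
  (0, 0)
  (0, 1)
  (0, 2)
  (1, 0)
  (1, 1)
  (1, 2)
  (2, 0)
  (2, 1)
  (2, 2)
Therefore out = [(0, 0), (0, 1), (0, 2), (1, 0), (1, 1), (1, 2), (2, 0), (2, 1), (2, 2)].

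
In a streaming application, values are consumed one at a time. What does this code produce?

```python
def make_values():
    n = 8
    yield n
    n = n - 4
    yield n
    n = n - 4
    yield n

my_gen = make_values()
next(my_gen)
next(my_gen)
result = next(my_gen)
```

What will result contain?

Step 1: Trace through generator execution:
  Yield 1: n starts at 8, yield 8
  Yield 2: n = 8 - 4 = 4, yield 4
  Yield 3: n = 4 - 4 = 0, yield 0
Step 2: First next() gets 8, second next() gets the second value, third next() yields 0.
Therefore result = 0.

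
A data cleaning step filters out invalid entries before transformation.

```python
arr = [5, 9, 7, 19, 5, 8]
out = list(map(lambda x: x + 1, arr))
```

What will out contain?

Step 1: Apply lambda x: x + 1 to each element:
  5 -> 6
  9 -> 10
  7 -> 8
  19 -> 20
  5 -> 6
  8 -> 9
Therefore out = [6, 10, 8, 20, 6, 9].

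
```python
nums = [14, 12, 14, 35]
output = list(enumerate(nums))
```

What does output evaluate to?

Step 1: enumerate pairs each element with its index:
  (0, 14)
  (1, 12)
  (2, 14)
  (3, 35)
Therefore output = [(0, 14), (1, 12), (2, 14), (3, 35)].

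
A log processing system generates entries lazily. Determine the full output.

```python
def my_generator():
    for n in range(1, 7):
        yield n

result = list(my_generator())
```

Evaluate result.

Step 1: The generator yields each value from range(1, 7).
Step 2: list() consumes all yields: [1, 2, 3, 4, 5, 6].
Therefore result = [1, 2, 3, 4, 5, 6].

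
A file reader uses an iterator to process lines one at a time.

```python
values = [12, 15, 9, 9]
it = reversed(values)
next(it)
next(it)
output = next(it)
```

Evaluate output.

Step 1: reversed([12, 15, 9, 9]) gives iterator: [9, 9, 15, 12].
Step 2: First next() = 9, second next() = 9.
Step 3: Third next() = 15.
Therefore output = 15.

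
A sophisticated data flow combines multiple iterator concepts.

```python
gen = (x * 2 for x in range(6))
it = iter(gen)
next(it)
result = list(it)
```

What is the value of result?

Step 1: Generator produces [0, 2, 4, 6, 8, 10].
Step 2: next(it) consumes first element (0).
Step 3: list(it) collects remaining: [2, 4, 6, 8, 10].
Therefore result = [2, 4, 6, 8, 10].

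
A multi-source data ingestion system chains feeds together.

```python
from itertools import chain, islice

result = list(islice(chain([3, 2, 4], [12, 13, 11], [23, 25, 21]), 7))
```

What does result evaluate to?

Step 1: chain([3, 2, 4], [12, 13, 11], [23, 25, 21]) = [3, 2, 4, 12, 13, 11, 23, 25, 21].
Step 2: islice takes first 7 elements: [3, 2, 4, 12, 13, 11, 23].
Therefore result = [3, 2, 4, 12, 13, 11, 23].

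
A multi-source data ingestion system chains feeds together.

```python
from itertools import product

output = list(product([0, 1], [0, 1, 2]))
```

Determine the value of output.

Step 1: product([0, 1], [0, 1, 2]) gives all pairs:
  (0, 0)
  (0, 1)
  (0, 2)
  (1, 0)
  (1, 1)
  (1, 2)
Therefore output = [(0, 0), (0, 1), (0, 2), (1, 0), (1, 1), (1, 2)].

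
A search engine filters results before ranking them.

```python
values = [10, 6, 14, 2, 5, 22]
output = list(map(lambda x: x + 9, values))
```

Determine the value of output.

Step 1: Apply lambda x: x + 9 to each element:
  10 -> 19
  6 -> 15
  14 -> 23
  2 -> 11
  5 -> 14
  22 -> 31
Therefore output = [19, 15, 23, 11, 14, 31].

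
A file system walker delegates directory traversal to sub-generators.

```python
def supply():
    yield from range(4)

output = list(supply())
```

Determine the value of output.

Step 1: yield from delegates to the iterable, yielding each element.
Step 2: Collected values: [0, 1, 2, 3].
Therefore output = [0, 1, 2, 3].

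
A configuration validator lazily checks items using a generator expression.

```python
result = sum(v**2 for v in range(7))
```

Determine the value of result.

Step 1: Compute v**2 for each v in range(7):
  v=0: 0**2 = 0
  v=1: 1**2 = 1
  v=2: 2**2 = 4
  v=3: 3**2 = 9
  v=4: 4**2 = 16
  v=5: 5**2 = 25
  v=6: 6**2 = 36
Step 2: sum = 0 + 1 + 4 + 9 + 16 + 25 + 36 = 91.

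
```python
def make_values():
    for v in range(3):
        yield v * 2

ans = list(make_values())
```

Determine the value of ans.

Step 1: For each v in range(3), yield v * 2:
  v=0: yield 0 * 2 = 0
  v=1: yield 1 * 2 = 2
  v=2: yield 2 * 2 = 4
Therefore ans = [0, 2, 4].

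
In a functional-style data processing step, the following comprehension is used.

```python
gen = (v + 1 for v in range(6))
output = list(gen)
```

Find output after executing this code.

Step 1: For each v in range(6), compute v+1:
  v=0: 0+1 = 1
  v=1: 1+1 = 2
  v=2: 2+1 = 3
  v=3: 3+1 = 4
  v=4: 4+1 = 5
  v=5: 5+1 = 6
Therefore output = [1, 2, 3, 4, 5, 6].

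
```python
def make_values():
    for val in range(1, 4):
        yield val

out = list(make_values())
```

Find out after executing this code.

Step 1: The generator yields each value from range(1, 4).
Step 2: list() consumes all yields: [1, 2, 3].
Therefore out = [1, 2, 3].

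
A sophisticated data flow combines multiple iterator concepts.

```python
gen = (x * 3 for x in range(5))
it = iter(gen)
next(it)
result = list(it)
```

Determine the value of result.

Step 1: Generator produces [0, 3, 6, 9, 12].
Step 2: next(it) consumes first element (0).
Step 3: list(it) collects remaining: [3, 6, 9, 12].
Therefore result = [3, 6, 9, 12].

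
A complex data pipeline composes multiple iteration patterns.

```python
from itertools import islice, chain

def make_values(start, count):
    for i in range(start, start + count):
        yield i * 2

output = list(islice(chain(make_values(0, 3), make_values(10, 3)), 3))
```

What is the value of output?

Step 1: make_values(0, 3) yields [0, 2, 4].
Step 2: make_values(10, 3) yields [20, 22, 24].
Step 3: chain concatenates: [0, 2, 4, 20, 22, 24].
Step 4: islice takes first 3: [0, 2, 4].
Therefore output = [0, 2, 4].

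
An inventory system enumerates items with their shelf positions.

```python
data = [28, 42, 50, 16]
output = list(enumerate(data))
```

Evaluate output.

Step 1: enumerate pairs each element with its index:
  (0, 28)
  (1, 42)
  (2, 50)
  (3, 16)
Therefore output = [(0, 28), (1, 42), (2, 50), (3, 16)].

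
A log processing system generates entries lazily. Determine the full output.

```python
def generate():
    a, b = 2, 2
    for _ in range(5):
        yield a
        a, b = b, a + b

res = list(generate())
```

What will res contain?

Step 1: Fibonacci-like sequence starting with a=2, b=2:
  Iteration 1: yield a=2, then a,b = 2,4
  Iteration 2: yield a=2, then a,b = 4,6
  Iteration 3: yield a=4, then a,b = 6,10
  Iteration 4: yield a=6, then a,b = 10,16
  Iteration 5: yield a=10, then a,b = 16,26
Therefore res = [2, 2, 4, 6, 10].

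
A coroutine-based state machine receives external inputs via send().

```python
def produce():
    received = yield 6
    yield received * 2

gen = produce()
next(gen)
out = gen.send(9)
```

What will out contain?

Step 1: next(gen) advances to first yield, producing 6.
Step 2: send(9) resumes, received = 9.
Step 3: yield received * 2 = 9 * 2 = 18.
Therefore out = 18.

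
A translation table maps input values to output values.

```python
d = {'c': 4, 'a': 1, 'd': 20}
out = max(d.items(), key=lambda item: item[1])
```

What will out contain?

Step 1: Find item with maximum value:
  ('c', 4)
  ('a', 1)
  ('d', 20)
Step 2: Maximum value is 20 at key 'd'.
Therefore out = ('d', 20).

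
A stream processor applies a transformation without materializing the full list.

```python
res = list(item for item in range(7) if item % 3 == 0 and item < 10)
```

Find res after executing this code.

Step 1: Filter range(7) where item % 3 == 0 and item < 10:
  item=0: both conditions met, included
  item=1: excluded (1 % 3 != 0)
  item=2: excluded (2 % 3 != 0)
  item=3: both conditions met, included
  item=4: excluded (4 % 3 != 0)
  item=5: excluded (5 % 3 != 0)
  item=6: both conditions met, included
Therefore res = [0, 3, 6].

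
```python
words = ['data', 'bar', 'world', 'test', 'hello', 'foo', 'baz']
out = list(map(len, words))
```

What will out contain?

Step 1: Map len() to each word:
  'data' -> 4
  'bar' -> 3
  'world' -> 5
  'test' -> 4
  'hello' -> 5
  'foo' -> 3
  'baz' -> 3
Therefore out = [4, 3, 5, 4, 5, 3, 3].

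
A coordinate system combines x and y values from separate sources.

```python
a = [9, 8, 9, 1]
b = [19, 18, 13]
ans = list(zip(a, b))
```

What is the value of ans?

Step 1: zip stops at shortest (len(a)=4, len(b)=3):
  Index 0: (9, 19)
  Index 1: (8, 18)
  Index 2: (9, 13)
Step 2: Last element of a (1) has no pair, dropped.
Therefore ans = [(9, 19), (8, 18), (9, 13)].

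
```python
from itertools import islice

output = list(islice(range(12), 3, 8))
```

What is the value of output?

Step 1: islice(range(12), 3, 8) takes elements at indices [3, 8).
Step 2: Elements: [3, 4, 5, 6, 7].
Therefore output = [3, 4, 5, 6, 7].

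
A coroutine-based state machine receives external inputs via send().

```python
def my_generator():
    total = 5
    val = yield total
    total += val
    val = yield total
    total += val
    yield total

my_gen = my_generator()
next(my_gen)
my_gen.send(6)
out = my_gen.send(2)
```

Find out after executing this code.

Step 1: next() -> yield total=5.
Step 2: send(6) -> val=6, total = 5+6 = 11, yield 11.
Step 3: send(2) -> val=2, total = 11+2 = 13, yield 13.
Therefore out = 13.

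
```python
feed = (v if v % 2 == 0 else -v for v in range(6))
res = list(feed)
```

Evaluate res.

Step 1: For each v in range(6), yield v if even, else -v:
  v=0: even, yield 0
  v=1: odd, yield -1
  v=2: even, yield 2
  v=3: odd, yield -3
  v=4: even, yield 4
  v=5: odd, yield -5
Therefore res = [0, -1, 2, -3, 4, -5].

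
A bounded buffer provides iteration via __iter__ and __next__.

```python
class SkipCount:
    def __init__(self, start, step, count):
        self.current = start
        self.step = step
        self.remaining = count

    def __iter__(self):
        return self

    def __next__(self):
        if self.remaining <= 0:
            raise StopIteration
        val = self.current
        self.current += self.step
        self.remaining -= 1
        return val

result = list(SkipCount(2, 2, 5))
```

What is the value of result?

Step 1: SkipCount starts at 2, increments by 2, for 5 steps:
  Yield 2, then current += 2
  Yield 4, then current += 2
  Yield 6, then current += 2
  Yield 8, then current += 2
  Yield 10, then current += 2
Therefore result = [2, 4, 6, 8, 10].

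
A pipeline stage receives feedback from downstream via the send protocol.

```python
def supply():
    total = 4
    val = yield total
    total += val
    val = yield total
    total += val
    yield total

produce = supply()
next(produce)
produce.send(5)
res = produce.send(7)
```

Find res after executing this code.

Step 1: next() -> yield total=4.
Step 2: send(5) -> val=5, total = 4+5 = 9, yield 9.
Step 3: send(7) -> val=7, total = 9+7 = 16, yield 16.
Therefore res = 16.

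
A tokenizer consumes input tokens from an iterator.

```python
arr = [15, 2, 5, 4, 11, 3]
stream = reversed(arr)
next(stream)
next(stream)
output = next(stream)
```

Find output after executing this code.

Step 1: reversed([15, 2, 5, 4, 11, 3]) gives iterator: [3, 11, 4, 5, 2, 15].
Step 2: First next() = 3, second next() = 11.
Step 3: Third next() = 4.
Therefore output = 4.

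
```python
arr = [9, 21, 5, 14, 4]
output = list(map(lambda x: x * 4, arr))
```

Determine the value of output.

Step 1: Apply lambda x: x * 4 to each element:
  9 -> 36
  21 -> 84
  5 -> 20
  14 -> 56
  4 -> 16
Therefore output = [36, 84, 20, 56, 16].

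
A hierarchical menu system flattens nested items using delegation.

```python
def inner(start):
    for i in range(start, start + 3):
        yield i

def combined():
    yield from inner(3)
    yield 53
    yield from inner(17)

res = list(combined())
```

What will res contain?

Step 1: combined() delegates to inner(3):
  yield 3
  yield 4
  yield 5
Step 2: yield 53
Step 3: Delegates to inner(17):
  yield 17
  yield 18
  yield 19
Therefore res = [3, 4, 5, 53, 17, 18, 19].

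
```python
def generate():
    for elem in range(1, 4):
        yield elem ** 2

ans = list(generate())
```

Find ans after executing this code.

Step 1: For each elem in range(1, 4), yield elem**2:
  elem=1: yield 1**2 = 1
  elem=2: yield 2**2 = 4
  elem=3: yield 3**2 = 9
Therefore ans = [1, 4, 9].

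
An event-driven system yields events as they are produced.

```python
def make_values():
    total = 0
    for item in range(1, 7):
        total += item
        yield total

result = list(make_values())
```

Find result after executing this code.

Step 1: Generator accumulates running sum:
  item=1: total = 1, yield 1
  item=2: total = 3, yield 3
  item=3: total = 6, yield 6
  item=4: total = 10, yield 10
  item=5: total = 15, yield 15
  item=6: total = 21, yield 21
Therefore result = [1, 3, 6, 10, 15, 21].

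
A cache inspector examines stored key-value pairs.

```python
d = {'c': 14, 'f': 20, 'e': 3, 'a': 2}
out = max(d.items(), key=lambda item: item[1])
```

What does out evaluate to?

Step 1: Find item with maximum value:
  ('c', 14)
  ('f', 20)
  ('e', 3)
  ('a', 2)
Step 2: Maximum value is 20 at key 'f'.
Therefore out = ('f', 20).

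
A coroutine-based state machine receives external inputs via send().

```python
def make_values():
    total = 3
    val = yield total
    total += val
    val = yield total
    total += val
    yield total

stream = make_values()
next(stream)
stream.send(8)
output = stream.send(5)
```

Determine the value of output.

Step 1: next() -> yield total=3.
Step 2: send(8) -> val=8, total = 3+8 = 11, yield 11.
Step 3: send(5) -> val=5, total = 11+5 = 16, yield 16.
Therefore output = 16.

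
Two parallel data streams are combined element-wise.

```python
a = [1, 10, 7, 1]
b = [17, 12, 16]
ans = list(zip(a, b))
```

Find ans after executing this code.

Step 1: zip stops at shortest (len(a)=4, len(b)=3):
  Index 0: (1, 17)
  Index 1: (10, 12)
  Index 2: (7, 16)
Step 2: Last element of a (1) has no pair, dropped.
Therefore ans = [(1, 17), (10, 12), (7, 16)].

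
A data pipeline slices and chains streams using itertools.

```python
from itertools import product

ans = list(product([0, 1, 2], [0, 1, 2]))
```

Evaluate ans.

Step 1: product([0, 1, 2], [0, 1, 2]) gives all pairs:
  (0, 0)
  (0, 1)
  (0, 2)
  (1, 0)
  (1, 1)
  (1, 2)
  (2, 0)
  (2, 1)
  (2, 2)
Therefore ans = [(0, 0), (0, 1), (0, 2), (1, 0), (1, 1), (1, 2), (2, 0), (2, 1), (2, 2)].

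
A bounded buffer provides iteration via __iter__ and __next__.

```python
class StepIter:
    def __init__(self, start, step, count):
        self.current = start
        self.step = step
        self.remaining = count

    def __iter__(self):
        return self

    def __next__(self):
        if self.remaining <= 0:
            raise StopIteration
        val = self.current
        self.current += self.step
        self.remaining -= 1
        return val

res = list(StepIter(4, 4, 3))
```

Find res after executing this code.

Step 1: StepIter starts at 4, increments by 4, for 3 steps:
  Yield 4, then current += 4
  Yield 8, then current += 4
  Yield 12, then current += 4
Therefore res = [4, 8, 12].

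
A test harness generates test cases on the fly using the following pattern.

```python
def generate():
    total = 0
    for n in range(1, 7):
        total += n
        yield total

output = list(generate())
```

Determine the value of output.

Step 1: Generator accumulates running sum:
  n=1: total = 1, yield 1
  n=2: total = 3, yield 3
  n=3: total = 6, yield 6
  n=4: total = 10, yield 10
  n=5: total = 15, yield 15
  n=6: total = 21, yield 21
Therefore output = [1, 3, 6, 10, 15, 21].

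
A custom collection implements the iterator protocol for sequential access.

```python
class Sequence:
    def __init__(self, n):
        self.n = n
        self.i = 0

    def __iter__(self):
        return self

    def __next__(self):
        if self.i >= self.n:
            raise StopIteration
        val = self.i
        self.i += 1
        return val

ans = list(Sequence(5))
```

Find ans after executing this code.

Step 1: Sequence(5) creates an iterator counting 0 to 4.
Step 2: list() consumes all values: [0, 1, 2, 3, 4].
Therefore ans = [0, 1, 2, 3, 4].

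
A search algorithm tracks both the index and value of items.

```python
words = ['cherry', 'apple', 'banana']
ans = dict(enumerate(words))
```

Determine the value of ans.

Step 1: enumerate pairs indices with words:
  0 -> 'cherry'
  1 -> 'apple'
  2 -> 'banana'
Therefore ans = {0: 'cherry', 1: 'apple', 2: 'banana'}.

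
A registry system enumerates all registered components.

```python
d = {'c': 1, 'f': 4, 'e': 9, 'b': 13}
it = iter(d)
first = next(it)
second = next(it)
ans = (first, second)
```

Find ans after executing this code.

Step 1: iter(d) iterates over keys: ['c', 'f', 'e', 'b'].
Step 2: first = next(it) = 'c', second = next(it) = 'f'.
Therefore ans = ('c', 'f').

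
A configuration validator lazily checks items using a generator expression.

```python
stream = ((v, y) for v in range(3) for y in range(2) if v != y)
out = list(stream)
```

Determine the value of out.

Step 1: Nested generator over range(3) x range(2) where v != y:
  (0, 0): excluded (v == y)
  (0, 1): included
  (1, 0): included
  (1, 1): excluded (v == y)
  (2, 0): included
  (2, 1): included
Therefore out = [(0, 1), (1, 0), (2, 0), (2, 1)].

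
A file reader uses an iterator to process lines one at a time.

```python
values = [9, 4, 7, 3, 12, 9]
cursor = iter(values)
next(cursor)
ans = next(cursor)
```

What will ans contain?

Step 1: Create iterator over [9, 4, 7, 3, 12, 9].
Step 2: next() consumes 9.
Step 3: next() returns 4.
Therefore ans = 4.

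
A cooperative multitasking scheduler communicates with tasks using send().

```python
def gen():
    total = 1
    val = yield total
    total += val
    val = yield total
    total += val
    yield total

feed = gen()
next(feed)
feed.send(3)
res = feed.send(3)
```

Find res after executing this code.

Step 1: next() -> yield total=1.
Step 2: send(3) -> val=3, total = 1+3 = 4, yield 4.
Step 3: send(3) -> val=3, total = 4+3 = 7, yield 7.
Therefore res = 7.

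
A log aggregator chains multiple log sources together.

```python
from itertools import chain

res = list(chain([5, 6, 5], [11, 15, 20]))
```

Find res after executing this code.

Step 1: chain() concatenates iterables: [5, 6, 5] + [11, 15, 20].
Therefore res = [5, 6, 5, 11, 15, 20].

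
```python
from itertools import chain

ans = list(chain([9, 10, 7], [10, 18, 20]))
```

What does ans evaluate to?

Step 1: chain() concatenates iterables: [9, 10, 7] + [10, 18, 20].
Therefore ans = [9, 10, 7, 10, 18, 20].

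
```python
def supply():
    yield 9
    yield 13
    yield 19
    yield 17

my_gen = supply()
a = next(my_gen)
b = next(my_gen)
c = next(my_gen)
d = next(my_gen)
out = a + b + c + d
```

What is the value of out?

Step 1: Create generator and consume all values:
  a = next(my_gen) = 9
  b = next(my_gen) = 13
  c = next(my_gen) = 19
  d = next(my_gen) = 17
Step 2: out = 9 + 13 + 19 + 17 = 58.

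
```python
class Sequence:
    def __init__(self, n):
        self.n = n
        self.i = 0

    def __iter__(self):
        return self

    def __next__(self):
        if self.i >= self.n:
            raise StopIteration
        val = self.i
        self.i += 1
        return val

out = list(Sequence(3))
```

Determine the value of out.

Step 1: Sequence(3) creates an iterator counting 0 to 2.
Step 2: list() consumes all values: [0, 1, 2].
Therefore out = [0, 1, 2].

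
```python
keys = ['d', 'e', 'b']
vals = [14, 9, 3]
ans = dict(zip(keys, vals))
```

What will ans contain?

Step 1: zip pairs keys with values:
  'd' -> 14
  'e' -> 9
  'b' -> 3
Therefore ans = {'d': 14, 'e': 9, 'b': 3}.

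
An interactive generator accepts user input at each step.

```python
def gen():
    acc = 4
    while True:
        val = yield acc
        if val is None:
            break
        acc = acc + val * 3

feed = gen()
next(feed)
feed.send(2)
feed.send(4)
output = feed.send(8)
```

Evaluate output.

Step 1: next() -> yield acc=4.
Step 2: send(2) -> val=2, acc = 4 + 2*3 = 10, yield 10.
Step 3: send(4) -> val=4, acc = 10 + 4*3 = 22, yield 22.
Step 4: send(8) -> val=8, acc = 22 + 8*3 = 46, yield 46.
Therefore output = 46.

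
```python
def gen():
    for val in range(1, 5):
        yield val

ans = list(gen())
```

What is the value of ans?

Step 1: The generator yields each value from range(1, 5).
Step 2: list() consumes all yields: [1, 2, 3, 4].
Therefore ans = [1, 2, 3, 4].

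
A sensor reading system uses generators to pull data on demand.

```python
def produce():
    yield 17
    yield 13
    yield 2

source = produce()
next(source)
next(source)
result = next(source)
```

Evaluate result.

Step 1: produce() creates a generator.
Step 2: next(source) yields 17 (consumed and discarded).
Step 3: next(source) yields 13 (consumed and discarded).
Step 4: next(source) yields 2, assigned to result.
Therefore result = 2.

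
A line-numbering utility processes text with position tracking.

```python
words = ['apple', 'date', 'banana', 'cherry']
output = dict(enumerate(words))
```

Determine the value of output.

Step 1: enumerate pairs indices with words:
  0 -> 'apple'
  1 -> 'date'
  2 -> 'banana'
  3 -> 'cherry'
Therefore output = {0: 'apple', 1: 'date', 2: 'banana', 3: 'cherry'}.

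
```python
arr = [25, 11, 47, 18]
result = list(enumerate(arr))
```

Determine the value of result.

Step 1: enumerate pairs each element with its index:
  (0, 25)
  (1, 11)
  (2, 47)
  (3, 18)
Therefore result = [(0, 25), (1, 11), (2, 47), (3, 18)].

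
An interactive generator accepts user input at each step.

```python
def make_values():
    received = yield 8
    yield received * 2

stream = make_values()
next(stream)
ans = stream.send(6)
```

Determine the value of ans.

Step 1: next(stream) advances to first yield, producing 8.
Step 2: send(6) resumes, received = 6.
Step 3: yield received * 2 = 6 * 2 = 12.
Therefore ans = 12.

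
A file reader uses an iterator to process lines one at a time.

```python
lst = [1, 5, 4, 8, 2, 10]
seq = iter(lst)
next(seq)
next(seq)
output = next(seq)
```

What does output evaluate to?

Step 1: Create iterator over [1, 5, 4, 8, 2, 10].
Step 2: next() consumes 1.
Step 3: next() consumes 5.
Step 4: next() returns 4.
Therefore output = 4.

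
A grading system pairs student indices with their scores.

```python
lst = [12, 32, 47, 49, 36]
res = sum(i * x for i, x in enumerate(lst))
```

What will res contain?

Step 1: Compute i * x for each (i, x) in enumerate([12, 32, 47, 49, 36]):
  i=0, x=12: 0*12 = 0
  i=1, x=32: 1*32 = 32
  i=2, x=47: 2*47 = 94
  i=3, x=49: 3*49 = 147
  i=4, x=36: 4*36 = 144
Step 2: sum = 0 + 32 + 94 + 147 + 144 = 417.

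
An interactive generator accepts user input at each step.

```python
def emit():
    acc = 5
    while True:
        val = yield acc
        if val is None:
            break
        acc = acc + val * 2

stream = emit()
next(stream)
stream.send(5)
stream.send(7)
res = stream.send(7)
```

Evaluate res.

Step 1: next() -> yield acc=5.
Step 2: send(5) -> val=5, acc = 5 + 5*2 = 15, yield 15.
Step 3: send(7) -> val=7, acc = 15 + 7*2 = 29, yield 29.
Step 4: send(7) -> val=7, acc = 29 + 7*2 = 43, yield 43.
Therefore res = 43.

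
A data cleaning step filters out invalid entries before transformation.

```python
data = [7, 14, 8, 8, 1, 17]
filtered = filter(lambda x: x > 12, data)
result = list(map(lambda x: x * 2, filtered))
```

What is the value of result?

Step 1: Filter data for elements > 12:
  7: removed
  14: kept
  8: removed
  8: removed
  1: removed
  17: kept
Step 2: Map x * 2 on filtered [14, 17]:
  14 -> 28
  17 -> 34
Therefore result = [28, 34].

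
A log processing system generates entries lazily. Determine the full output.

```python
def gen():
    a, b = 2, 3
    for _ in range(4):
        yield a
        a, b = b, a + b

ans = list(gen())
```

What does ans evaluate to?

Step 1: Fibonacci-like sequence starting with a=2, b=3:
  Iteration 1: yield a=2, then a,b = 3,5
  Iteration 2: yield a=3, then a,b = 5,8
  Iteration 3: yield a=5, then a,b = 8,13
  Iteration 4: yield a=8, then a,b = 13,21
Therefore ans = [2, 3, 5, 8].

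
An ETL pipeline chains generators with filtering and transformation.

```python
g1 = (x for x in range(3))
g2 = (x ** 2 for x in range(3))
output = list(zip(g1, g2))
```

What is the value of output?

Step 1: g1 produces [0, 1, 2].
Step 2: g2 produces [0, 1, 4].
Step 3: zip pairs them: [(0, 0), (1, 1), (2, 4)].
Therefore output = [(0, 0), (1, 1), (2, 4)].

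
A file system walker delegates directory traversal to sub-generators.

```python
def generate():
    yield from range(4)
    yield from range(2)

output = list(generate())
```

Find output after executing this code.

Step 1: Trace yields in order:
  yield 0
  yield 1
  yield 2
  yield 3
  yield 0
  yield 1
Therefore output = [0, 1, 2, 3, 0, 1].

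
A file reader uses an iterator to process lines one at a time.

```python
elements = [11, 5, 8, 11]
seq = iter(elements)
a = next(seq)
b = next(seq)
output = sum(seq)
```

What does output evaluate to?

Step 1: Create iterator over [11, 5, 8, 11].
Step 2: a = next() = 11, b = next() = 5.
Step 3: sum() of remaining [8, 11] = 19.
Therefore output = 19.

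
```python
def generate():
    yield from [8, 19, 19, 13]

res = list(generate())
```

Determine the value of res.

Step 1: yield from delegates to the iterable, yielding each element.
Step 2: Collected values: [8, 19, 19, 13].
Therefore res = [8, 19, 19, 13].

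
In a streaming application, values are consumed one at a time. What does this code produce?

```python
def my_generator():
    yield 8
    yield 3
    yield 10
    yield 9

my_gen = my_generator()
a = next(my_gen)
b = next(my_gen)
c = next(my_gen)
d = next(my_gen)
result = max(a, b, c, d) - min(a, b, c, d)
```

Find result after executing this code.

Step 1: Create generator and consume all values:
  a = next(my_gen) = 8
  b = next(my_gen) = 3
  c = next(my_gen) = 10
  d = next(my_gen) = 9
Step 2: max = 10, min = 3, result = 10 - 3 = 7.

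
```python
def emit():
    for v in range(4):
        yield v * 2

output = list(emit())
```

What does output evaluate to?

Step 1: For each v in range(4), yield v * 2:
  v=0: yield 0 * 2 = 0
  v=1: yield 1 * 2 = 2
  v=2: yield 2 * 2 = 4
  v=3: yield 3 * 2 = 6
Therefore output = [0, 2, 4, 6].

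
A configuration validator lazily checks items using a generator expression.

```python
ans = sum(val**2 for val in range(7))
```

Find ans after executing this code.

Step 1: Compute val**2 for each val in range(7):
  val=0: 0**2 = 0
  val=1: 1**2 = 1
  val=2: 2**2 = 4
  val=3: 3**2 = 9
  val=4: 4**2 = 16
  val=5: 5**2 = 25
  val=6: 6**2 = 36
Step 2: sum = 0 + 1 + 4 + 9 + 16 + 25 + 36 = 91.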